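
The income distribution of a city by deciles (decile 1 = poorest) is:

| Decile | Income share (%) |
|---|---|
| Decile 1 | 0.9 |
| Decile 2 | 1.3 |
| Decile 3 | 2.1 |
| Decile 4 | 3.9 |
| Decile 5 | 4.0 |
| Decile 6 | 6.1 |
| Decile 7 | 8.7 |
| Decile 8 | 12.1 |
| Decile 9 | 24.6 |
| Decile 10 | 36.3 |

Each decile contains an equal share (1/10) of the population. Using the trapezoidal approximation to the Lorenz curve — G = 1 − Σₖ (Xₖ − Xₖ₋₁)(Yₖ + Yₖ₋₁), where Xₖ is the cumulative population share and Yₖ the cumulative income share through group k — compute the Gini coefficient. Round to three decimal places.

Cumulative income shares Yₖ: 0.0090, 0.0220, 0.0430, 0.0820, 0.1220, 0.1830, 0.2700, 0.3910, 0.6370, 1.0000
Σ (Xₖ−Xₖ₋₁)(Yₖ+Yₖ₋₁) = (1/10)(0.0090+0.0000) + (1/10)(0.0220+0.0090) + (1/10)(0.0430+0.0220) + (1/10)(0.0820+0.0430) + (1/10)(0.1220+0.0820) + (1/10)(0.1830+0.1220) + (1/10)(0.2700+0.1830) + (1/10)(0.3910+0.2700) + (1/10)(0.6370+0.3910) + (1/10)(1.0000+0.6370)
  = 0.0009 + 0.0031 + 0.0065 + 0.0125 + 0.0204 + 0.0305 + 0.0453 + 0.0661 + 0.1028 + 0.1637 = 0.4518
G = 1 − 0.4518 = 0.5482

0.548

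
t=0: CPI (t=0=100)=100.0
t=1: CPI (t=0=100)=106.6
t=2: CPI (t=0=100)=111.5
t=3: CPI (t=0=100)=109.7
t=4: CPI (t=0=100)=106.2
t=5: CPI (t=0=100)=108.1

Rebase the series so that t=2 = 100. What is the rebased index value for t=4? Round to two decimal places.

95.25

Rebased(t=4) = 106.2 / 111.5 × 100 = 95.2466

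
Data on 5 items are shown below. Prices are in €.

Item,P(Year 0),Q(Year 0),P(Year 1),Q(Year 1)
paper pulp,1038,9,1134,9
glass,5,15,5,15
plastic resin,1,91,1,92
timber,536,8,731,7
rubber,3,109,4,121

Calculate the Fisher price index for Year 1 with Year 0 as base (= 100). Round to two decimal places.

Laspeyres component (base-period weights):
ΣP(Year 1)Q(Year 0) = 1134×9 + 5×15 + 1×91 + 731×8 + 4×109 = 10206 + 75 + 91 + 5848 + 436 = 16656
ΣP(Year 0)Q(Year 0) = 1038×9 + 5×15 + 1×91 + 536×8 + 3×109 = 9342 + 75 + 91 + 4288 + 327 = 14123
L = 16656 / 14123 × 100 = 117.9353
Paasche component (current-period weights):
ΣP(Year 1)Q(Year 1) = 1134×9 + 5×15 + 1×92 + 731×7 + 4×121 = 10206 + 75 + 92 + 5117 + 484 = 15974
ΣP(Year 0)Q(Year 1) = 1038×9 + 5×15 + 1×92 + 536×7 + 3×121 = 9342 + 75 + 92 + 3752 + 363 = 13624
P = 15974 / 13624 × 100 = 117.2490
Fisher = √(L × P) = √(117.9353 × 117.2490) = 117.5916

117.59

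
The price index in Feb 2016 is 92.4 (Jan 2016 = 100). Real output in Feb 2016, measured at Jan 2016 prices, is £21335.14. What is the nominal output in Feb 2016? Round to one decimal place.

19713.7

Nominal = Real × (Index/100) = 21335.14 × (92.4/100)
        = 21335.14 × 0.924 = 19713.6694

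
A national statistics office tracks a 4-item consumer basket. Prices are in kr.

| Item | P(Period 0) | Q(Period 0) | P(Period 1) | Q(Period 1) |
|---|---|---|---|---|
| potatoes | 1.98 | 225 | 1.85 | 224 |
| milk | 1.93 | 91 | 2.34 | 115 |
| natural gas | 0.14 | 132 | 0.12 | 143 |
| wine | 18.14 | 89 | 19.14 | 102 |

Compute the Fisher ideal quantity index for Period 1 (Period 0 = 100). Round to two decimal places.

112.73

Laspeyres component (base-period weights):
ΣP(Period 0)Q(Period 1) = 1.98×224 + 1.93×115 + 0.14×143 + 18.14×102 = 443.52 + 221.95 + 20.02 + 1850.28 = 2535.77
ΣP(Period 0)Q(Period 0) = 1.98×225 + 1.93×91 + 0.14×132 + 18.14×89 = 445.5 + 175.63 + 18.48 + 1614.46 = 2254.07
L = 2535.77 / 2254.07 × 100 = 112.4974
Paasche component (current-period weights):
ΣP(Period 1)Q(Period 1) = 1.85×224 + 2.34×115 + 0.12×143 + 19.14×102 = 414.4 + 269.1 + 17.16 + 1952.28 = 2652.94
ΣP(Period 1)Q(Period 0) = 1.85×225 + 2.34×91 + 0.12×132 + 19.14×89 = 416.25 + 212.94 + 15.84 + 1703.46 = 2348.49
P = 2652.94 / 2348.49 × 100 = 112.9636
Fisher = √(L × P) = √(112.4974 × 112.9636) = 112.7303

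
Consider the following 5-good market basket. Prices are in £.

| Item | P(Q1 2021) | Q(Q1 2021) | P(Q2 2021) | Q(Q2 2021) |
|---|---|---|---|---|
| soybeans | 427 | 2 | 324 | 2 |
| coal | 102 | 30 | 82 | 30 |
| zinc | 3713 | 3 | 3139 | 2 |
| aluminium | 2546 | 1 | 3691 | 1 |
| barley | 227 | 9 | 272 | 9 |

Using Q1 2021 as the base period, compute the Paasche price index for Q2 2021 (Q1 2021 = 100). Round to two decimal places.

Paasche price index uses current-period quantities as weights.
ΣP(Q2 2021)·Q(Q2 2021) = 324×2 + 82×30 + 3139×2 + 3691×1 + 272×9 = 648 + 2460 + 6278 + 3691 + 2448 = 15525
ΣP(Q1 2021)·Q(Q2 2021) = 427×2 + 102×30 + 3713×2 + 2546×1 + 227×9 = 854 + 3060 + 7426 + 2546 + 2043 = 15929
Index = 15525 / 15929 × 100 = 97.4637

97.46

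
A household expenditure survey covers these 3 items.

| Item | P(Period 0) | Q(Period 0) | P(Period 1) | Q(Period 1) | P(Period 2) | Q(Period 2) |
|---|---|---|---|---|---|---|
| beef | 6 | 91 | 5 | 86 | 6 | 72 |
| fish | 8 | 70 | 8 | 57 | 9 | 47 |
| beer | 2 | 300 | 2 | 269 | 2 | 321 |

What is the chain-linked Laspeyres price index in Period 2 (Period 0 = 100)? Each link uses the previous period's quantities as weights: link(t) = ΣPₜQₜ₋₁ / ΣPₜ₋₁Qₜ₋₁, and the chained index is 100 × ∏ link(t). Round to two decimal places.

Link Period 0→Period 1:
ΣP(Period 1)Q(Period 0) = 5×91 + 8×70 + 2×300 = 455 + 560 + 600 = 1615
ΣP(Period 0)Q(Period 0) = 6×91 + 8×70 + 2×300 = 546 + 560 + 600 = 1706
link = 1615/1706 = 0.946659
Link Period 1→Period 2:
ΣP(Period 2)Q(Period 1) = 6×86 + 9×57 + 2×269 = 516 + 513 + 538 = 1567
ΣP(Period 1)Q(Period 1) = 5×86 + 8×57 + 2×269 = 430 + 456 + 538 = 1424
link = 1567/1424 = 1.100421
Chained index = 100 × 0.946659 × 1.100421 = 104.1724

104.17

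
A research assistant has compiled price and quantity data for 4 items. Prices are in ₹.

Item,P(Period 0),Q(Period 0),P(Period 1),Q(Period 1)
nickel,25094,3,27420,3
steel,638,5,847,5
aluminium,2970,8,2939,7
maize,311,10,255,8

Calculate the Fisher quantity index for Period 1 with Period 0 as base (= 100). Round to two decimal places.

96.76

Laspeyres component (base-period weights):
ΣP(Period 0)Q(Period 1) = 25094×3 + 638×5 + 2970×7 + 311×8 = 75282 + 3190 + 20790 + 2488 = 101750
ΣP(Period 0)Q(Period 0) = 25094×3 + 638×5 + 2970×8 + 311×10 = 75282 + 3190 + 23760 + 3110 = 105342
L = 101750 / 105342 × 100 = 96.5902
Paasche component (current-period weights):
ΣP(Period 1)Q(Period 1) = 27420×3 + 847×5 + 2939×7 + 255×8 = 82260 + 4235 + 20573 + 2040 = 109108
ΣP(Period 1)Q(Period 0) = 27420×3 + 847×5 + 2939×8 + 255×10 = 82260 + 4235 + 23512 + 2550 = 112557
P = 109108 / 112557 × 100 = 96.9358
Fisher = √(L × P) = √(96.5902 × 96.9358) = 96.7628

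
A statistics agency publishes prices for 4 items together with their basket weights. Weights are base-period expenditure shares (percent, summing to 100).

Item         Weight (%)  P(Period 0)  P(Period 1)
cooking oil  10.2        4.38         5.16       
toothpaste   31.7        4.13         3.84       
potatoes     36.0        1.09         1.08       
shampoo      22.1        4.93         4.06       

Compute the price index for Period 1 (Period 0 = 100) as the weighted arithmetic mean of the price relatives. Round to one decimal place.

95.4

cooking oil: 10.2 × (5.16/4.38) = 10.2 × 1.178082 = 12.0164
toothpaste: 31.7 × (3.84/4.13) = 31.7 × 0.929782 = 29.4741
potatoes: 36.0 × (1.08/1.09) = 36.0 × 0.990826 = 35.6697
shampoo: 22.1 × (4.06/4.93) = 22.1 × 0.823529 = 18.2000
Index = Σ wᵢ·(p₁ᵢ/p₀ᵢ) = 12.0164 + 29.4741 + 35.6697 + 18.2000 = 95.3603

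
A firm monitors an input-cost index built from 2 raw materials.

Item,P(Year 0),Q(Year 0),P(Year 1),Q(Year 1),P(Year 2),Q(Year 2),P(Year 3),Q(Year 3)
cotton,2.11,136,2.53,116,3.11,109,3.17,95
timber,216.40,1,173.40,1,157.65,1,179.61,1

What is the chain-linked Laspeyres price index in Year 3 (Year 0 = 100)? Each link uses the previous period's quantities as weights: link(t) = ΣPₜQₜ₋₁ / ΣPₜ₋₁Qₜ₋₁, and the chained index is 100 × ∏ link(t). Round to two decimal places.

Link Year 0→Year 1:
ΣP(Year 1)Q(Year 0) = 2.53×136 + 173.40×1 = 344.08 + 173.4 = 517.48
ΣP(Year 0)Q(Year 0) = 2.11×136 + 216.40×1 = 286.96 + 216.4 = 503.36
link = 517.48/503.36 = 1.028051
Link Year 1→Year 2:
ΣP(Year 2)Q(Year 1) = 3.11×116 + 157.65×1 = 360.76 + 157.65 = 518.41
ΣP(Year 1)Q(Year 1) = 2.53×116 + 173.40×1 = 293.48 + 173.4 = 466.88
link = 518.41/466.88 = 1.110371
Link Year 2→Year 3:
ΣP(Year 3)Q(Year 2) = 3.17×109 + 179.61×1 = 345.53 + 179.61 = 525.14
ΣP(Year 2)Q(Year 2) = 3.11×109 + 157.65×1 = 338.99 + 157.65 = 496.64
link = 525.14/496.64 = 1.057386
Chained index = 100 × 1.028051 × 1.110371 × 1.057386 = 120.7025

120.70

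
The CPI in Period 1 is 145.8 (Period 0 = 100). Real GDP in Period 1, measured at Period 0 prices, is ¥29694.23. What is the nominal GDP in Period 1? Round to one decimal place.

Nominal = Real × (Index/100) = 29694.23 × (145.8/100)
        = 29694.23 × 1.458 = 43294.1873

43294.2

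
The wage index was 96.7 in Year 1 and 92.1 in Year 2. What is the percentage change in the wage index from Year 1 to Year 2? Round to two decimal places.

Change = (92.1 − 96.7) / 96.7 × 100
       = -4.6 / 96.7 × 100 = -4.7570%

-4.76%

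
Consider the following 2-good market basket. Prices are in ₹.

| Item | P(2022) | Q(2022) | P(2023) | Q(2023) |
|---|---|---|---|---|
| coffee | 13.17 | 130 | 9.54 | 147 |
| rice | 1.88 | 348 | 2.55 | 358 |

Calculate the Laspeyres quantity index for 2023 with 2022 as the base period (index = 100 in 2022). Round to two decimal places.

Laspeyres quantity index uses base-period prices as weights.
ΣP(2022)·Q(2023) = 13.17×147 + 1.88×358 = 1935.99 + 673.04 = 2609.03
ΣP(2022)·Q(2022) = 13.17×130 + 1.88×348 = 1712.1 + 654.24 = 2366.34
Index = 2609.03 / 2366.34 × 100 = 110.2559

110.26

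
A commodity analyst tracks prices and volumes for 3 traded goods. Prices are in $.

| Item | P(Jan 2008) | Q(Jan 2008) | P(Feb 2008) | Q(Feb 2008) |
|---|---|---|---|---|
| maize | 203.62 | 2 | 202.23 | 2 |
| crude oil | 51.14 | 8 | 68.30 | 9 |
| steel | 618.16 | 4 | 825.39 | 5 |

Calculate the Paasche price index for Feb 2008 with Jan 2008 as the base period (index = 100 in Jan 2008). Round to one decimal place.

Paasche price index uses current-period quantities as weights.
ΣP(Feb 2008)·Q(Feb 2008) = 202.23×2 + 68.30×9 + 825.39×5 = 404.46 + 614.7 + 4126.95 = 5146.11
ΣP(Jan 2008)·Q(Feb 2008) = 203.62×2 + 51.14×9 + 618.16×5 = 407.24 + 460.26 + 3090.8 = 3958.3
Index = 5146.11 / 3958.3 × 100 = 130.0081

130.0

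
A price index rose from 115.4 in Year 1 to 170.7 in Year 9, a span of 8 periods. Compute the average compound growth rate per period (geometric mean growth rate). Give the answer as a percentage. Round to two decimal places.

5.02%

Growth factor = (170.7/115.4)^(1/8) = (1.479203)^(1/8) = 1.050155
Growth rate = 1.050155 − 1 = 0.050155 = 5.0155%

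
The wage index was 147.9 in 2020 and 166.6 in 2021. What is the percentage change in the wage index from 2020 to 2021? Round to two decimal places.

Change = (166.6 − 147.9) / 147.9 × 100
       = 18.7 / 147.9 × 100 = 12.6437%

12.64%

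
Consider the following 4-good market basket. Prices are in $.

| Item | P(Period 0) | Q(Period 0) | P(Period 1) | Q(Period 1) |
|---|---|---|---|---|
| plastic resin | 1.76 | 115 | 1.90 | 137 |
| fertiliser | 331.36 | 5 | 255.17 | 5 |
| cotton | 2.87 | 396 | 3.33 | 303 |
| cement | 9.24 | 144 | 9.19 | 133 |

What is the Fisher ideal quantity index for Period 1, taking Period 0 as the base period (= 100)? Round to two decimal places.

Laspeyres component (base-period weights):
ΣP(Period 0)Q(Period 1) = 1.76×137 + 331.36×5 + 2.87×303 + 9.24×133 = 241.12 + 1656.8 + 869.61 + 1228.92 = 3996.45
ΣP(Period 0)Q(Period 0) = 1.76×115 + 331.36×5 + 2.87×396 + 9.24×144 = 202.4 + 1656.8 + 1136.52 + 1330.56 = 4326.28
L = 3996.45 / 4326.28 × 100 = 92.3761
Paasche component (current-period weights):
ΣP(Period 1)Q(Period 1) = 1.90×137 + 255.17×5 + 3.33×303 + 9.19×133 = 260.3 + 1275.85 + 1008.99 + 1222.27 = 3767.41
ΣP(Period 1)Q(Period 0) = 1.90×115 + 255.17×5 + 3.33×396 + 9.19×144 = 218.5 + 1275.85 + 1318.68 + 1323.36 = 4136.39
P = 3767.41 / 4136.39 × 100 = 91.0797
Fisher = √(L × P) = √(92.3761 × 91.0797) = 91.7256

91.73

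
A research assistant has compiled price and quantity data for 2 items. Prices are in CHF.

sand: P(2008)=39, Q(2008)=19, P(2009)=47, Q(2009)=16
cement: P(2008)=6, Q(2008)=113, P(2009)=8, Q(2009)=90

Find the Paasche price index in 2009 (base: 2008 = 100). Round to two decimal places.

Paasche price index uses current-period quantities as weights.
ΣP(2009)·Q(2009) = 47×16 + 8×90 = 752 + 720 = 1472
ΣP(2008)·Q(2009) = 39×16 + 6×90 = 624 + 540 = 1164
Index = 1472 / 1164 × 100 = 126.4605

126.46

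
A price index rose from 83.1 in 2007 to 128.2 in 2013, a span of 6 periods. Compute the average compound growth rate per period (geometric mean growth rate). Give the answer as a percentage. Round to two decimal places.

Growth factor = (128.2/83.1)^(1/6) = (1.542720)^(1/6) = 1.074932
Growth rate = 1.074932 − 1 = 0.074932 = 7.4932%

7.49%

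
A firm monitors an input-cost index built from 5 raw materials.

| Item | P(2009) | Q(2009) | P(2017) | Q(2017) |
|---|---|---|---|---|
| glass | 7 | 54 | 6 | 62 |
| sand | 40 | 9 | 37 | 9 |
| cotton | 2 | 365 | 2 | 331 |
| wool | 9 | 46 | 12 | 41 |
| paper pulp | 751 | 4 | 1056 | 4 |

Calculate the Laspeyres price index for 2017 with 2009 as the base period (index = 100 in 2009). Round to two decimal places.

Laspeyres price index uses base-period quantities as weights.
ΣP(2017)·Q(2009) = 6×54 + 37×9 + 2×365 + 12×46 + 1056×4 = 324 + 333 + 730 + 552 + 4224 = 6163
ΣP(2009)·Q(2009) = 7×54 + 40×9 + 2×365 + 9×46 + 751×4 = 378 + 360 + 730 + 414 + 3004 = 4886
Index = 6163 / 4886 × 100 = 126.1359

126.14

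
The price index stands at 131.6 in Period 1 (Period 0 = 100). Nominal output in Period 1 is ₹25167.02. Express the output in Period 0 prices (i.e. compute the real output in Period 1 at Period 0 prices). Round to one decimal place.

Real = Nominal ÷ (Index/100) = 25167.02 ÷ (131.6/100)
     = 25167.02 ÷ 1.316 = 19123.8754

19123.9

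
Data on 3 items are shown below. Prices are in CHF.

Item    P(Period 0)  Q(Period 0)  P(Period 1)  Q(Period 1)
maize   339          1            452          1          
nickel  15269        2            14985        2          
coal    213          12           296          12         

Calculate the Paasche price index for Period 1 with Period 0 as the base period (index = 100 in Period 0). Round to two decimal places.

Paasche price index uses current-period quantities as weights.
ΣP(Period 1)·Q(Period 1) = 452×1 + 14985×2 + 296×12 = 452 + 29970 + 3552 = 33974
ΣP(Period 0)·Q(Period 1) = 339×1 + 15269×2 + 213×12 = 339 + 30538 + 2556 = 33433
Index = 33974 / 33433 × 100 = 101.6182

101.62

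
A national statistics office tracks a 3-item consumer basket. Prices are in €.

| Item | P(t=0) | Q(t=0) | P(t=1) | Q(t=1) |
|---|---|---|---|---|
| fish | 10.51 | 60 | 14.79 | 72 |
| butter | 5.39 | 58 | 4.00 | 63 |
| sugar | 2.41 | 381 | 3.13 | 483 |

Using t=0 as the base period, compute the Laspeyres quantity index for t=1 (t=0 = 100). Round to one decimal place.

Laspeyres quantity index uses base-period prices as weights.
ΣP(t=0)·Q(t=1) = 10.51×72 + 5.39×63 + 2.41×483 = 756.72 + 339.57 + 1164.03 = 2260.32
ΣP(t=0)·Q(t=0) = 10.51×60 + 5.39×58 + 2.41×381 = 630.6 + 312.62 + 918.21 = 1861.43
Index = 2260.32 / 1861.43 × 100 = 121.4292

121.4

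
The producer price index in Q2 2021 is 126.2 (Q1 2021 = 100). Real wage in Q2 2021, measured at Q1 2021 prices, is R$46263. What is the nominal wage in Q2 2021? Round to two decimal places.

58383.91

Nominal = Real × (Index/100) = 46263 × (126.2/100)
        = 46263 × 1.262 = 58383.9060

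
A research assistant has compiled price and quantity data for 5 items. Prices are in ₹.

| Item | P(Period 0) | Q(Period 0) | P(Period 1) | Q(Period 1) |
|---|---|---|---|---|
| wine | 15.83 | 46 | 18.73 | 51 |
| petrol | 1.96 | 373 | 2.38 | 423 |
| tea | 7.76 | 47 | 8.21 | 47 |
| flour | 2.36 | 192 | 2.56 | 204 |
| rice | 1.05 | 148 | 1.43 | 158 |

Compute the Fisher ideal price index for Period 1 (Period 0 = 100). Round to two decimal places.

116.79

Laspeyres component (base-period weights):
ΣP(Period 1)Q(Period 0) = 18.73×46 + 2.38×373 + 8.21×47 + 2.56×192 + 1.43×148 = 861.58 + 887.74 + 385.87 + 491.52 + 211.64 = 2838.35
ΣP(Period 0)Q(Period 0) = 15.83×46 + 1.96×373 + 7.76×47 + 2.36×192 + 1.05×148 = 728.18 + 731.08 + 364.72 + 453.12 + 155.4 = 2432.5
L = 2838.35 / 2432.5 × 100 = 116.6845
Paasche component (current-period weights):
ΣP(Period 1)Q(Period 1) = 18.73×51 + 2.38×423 + 8.21×47 + 2.56×204 + 1.43×158 = 955.23 + 1006.74 + 385.87 + 522.24 + 225.94 = 3096.02
ΣP(Period 0)Q(Period 1) = 15.83×51 + 1.96×423 + 7.76×47 + 2.36×204 + 1.05×158 = 807.33 + 829.08 + 364.72 + 481.44 + 165.9 = 2648.47
P = 3096.02 / 2648.47 × 100 = 116.8984
Fisher = √(L × P) = √(116.6845 × 116.8984) = 116.7914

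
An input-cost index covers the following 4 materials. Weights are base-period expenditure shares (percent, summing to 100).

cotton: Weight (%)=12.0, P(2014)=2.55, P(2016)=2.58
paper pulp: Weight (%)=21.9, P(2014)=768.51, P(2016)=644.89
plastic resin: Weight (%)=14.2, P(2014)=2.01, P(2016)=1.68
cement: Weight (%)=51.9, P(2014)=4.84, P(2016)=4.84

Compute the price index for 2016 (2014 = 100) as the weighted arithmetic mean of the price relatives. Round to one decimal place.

94.3

cotton: 12.0 × (2.58/2.55) = 12.0 × 1.011765 = 12.1412
paper pulp: 21.9 × (644.89/768.51) = 21.9 × 0.839143 = 18.3772
plastic resin: 14.2 × (1.68/2.01) = 14.2 × 0.835821 = 11.8687
cement: 51.9 × (4.84/4.84) = 51.9 × 1.000000 = 51.9000
Index = Σ wᵢ·(p₁ᵢ/p₀ᵢ) = 12.1412 + 18.3772 + 11.8687 + 51.9000 = 94.2871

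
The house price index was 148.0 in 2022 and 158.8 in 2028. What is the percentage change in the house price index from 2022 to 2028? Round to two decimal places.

Change = (158.8 − 148.0) / 148.0 × 100
       = 10.8 / 148.0 × 100 = 7.2973%

7.30%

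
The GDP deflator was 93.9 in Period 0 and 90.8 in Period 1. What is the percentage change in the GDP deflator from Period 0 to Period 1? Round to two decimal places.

-3.30%

Change = (90.8 − 93.9) / 93.9 × 100
       = -3.1 / 93.9 × 100 = -3.3014%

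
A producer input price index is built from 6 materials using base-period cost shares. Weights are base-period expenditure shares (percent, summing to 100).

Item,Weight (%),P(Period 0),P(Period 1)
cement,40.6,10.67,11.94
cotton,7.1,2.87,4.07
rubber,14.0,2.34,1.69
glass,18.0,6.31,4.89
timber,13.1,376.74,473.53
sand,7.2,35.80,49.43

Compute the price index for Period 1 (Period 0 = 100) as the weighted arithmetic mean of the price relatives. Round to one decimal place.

106.0

cement: 40.6 × (11.94/10.67) = 40.6 × 1.119025 = 45.4324
cotton: 7.1 × (4.07/2.87) = 7.1 × 1.418118 = 10.0686
rubber: 14.0 × (1.69/2.34) = 14.0 × 0.722222 = 10.1111
glass: 18.0 × (4.89/6.31) = 18.0 × 0.774960 = 13.9493
timber: 13.1 × (473.53/376.74) = 13.1 × 1.256915 = 16.4656
sand: 7.2 × (49.43/35.80) = 7.2 × 1.380726 = 9.9412
Index = Σ wᵢ·(p₁ᵢ/p₀ᵢ) = 45.4324 + 10.0686 + 10.1111 + 13.9493 + 16.4656 + 9.9412 = 105.9683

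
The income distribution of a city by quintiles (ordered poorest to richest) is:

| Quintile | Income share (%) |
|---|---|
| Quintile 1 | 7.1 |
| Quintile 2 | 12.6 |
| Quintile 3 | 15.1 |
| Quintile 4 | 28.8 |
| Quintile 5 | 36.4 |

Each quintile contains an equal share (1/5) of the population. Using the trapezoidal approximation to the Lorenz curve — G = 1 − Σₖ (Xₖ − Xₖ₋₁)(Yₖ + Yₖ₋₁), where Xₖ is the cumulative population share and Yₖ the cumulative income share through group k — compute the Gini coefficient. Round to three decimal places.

0.299

Cumulative income shares Yₖ: 0.0710, 0.1970, 0.3480, 0.6360, 1.0000
Σ (Xₖ−Xₖ₋₁)(Yₖ+Yₖ₋₁) = (1/5)(0.0710+0.0000) + (1/5)(0.1970+0.0710) + (1/5)(0.3480+0.1970) + (1/5)(0.6360+0.3480) + (1/5)(1.0000+0.6360)
  = 0.0142 + 0.0536 + 0.1090 + 0.1968 + 0.3272 = 0.7008
G = 1 − 0.7008 = 0.2992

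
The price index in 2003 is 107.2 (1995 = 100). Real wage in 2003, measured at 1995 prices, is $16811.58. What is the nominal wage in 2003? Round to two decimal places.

Nominal = Real × (Index/100) = 16811.58 × (107.2/100)
        = 16811.58 × 1.072 = 18022.0138

18022.01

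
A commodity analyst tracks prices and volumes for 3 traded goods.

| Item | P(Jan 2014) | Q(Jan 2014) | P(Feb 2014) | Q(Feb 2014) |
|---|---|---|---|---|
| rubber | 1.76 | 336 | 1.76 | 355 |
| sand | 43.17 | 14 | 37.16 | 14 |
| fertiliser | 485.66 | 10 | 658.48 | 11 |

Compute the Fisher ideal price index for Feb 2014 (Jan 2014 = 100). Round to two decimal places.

127.41

Laspeyres component (base-period weights):
ΣP(Feb 2014)Q(Jan 2014) = 1.76×336 + 37.16×14 + 658.48×10 = 591.36 + 520.24 + 6584.8 = 7696.4
ΣP(Jan 2014)Q(Jan 2014) = 1.76×336 + 43.17×14 + 485.66×10 = 591.36 + 604.38 + 4856.6 = 6052.34
L = 7696.4 / 6052.34 × 100 = 127.1640
Paasche component (current-period weights):
ΣP(Feb 2014)Q(Feb 2014) = 1.76×355 + 37.16×14 + 658.48×11 = 624.8 + 520.24 + 7243.28 = 8388.32
ΣP(Jan 2014)Q(Feb 2014) = 1.76×355 + 43.17×14 + 485.66×11 = 624.8 + 604.38 + 5342.26 = 6571.44
P = 8388.32 / 6571.44 × 100 = 127.6481
Fisher = √(L × P) = √(127.1640 × 127.6481) = 127.4059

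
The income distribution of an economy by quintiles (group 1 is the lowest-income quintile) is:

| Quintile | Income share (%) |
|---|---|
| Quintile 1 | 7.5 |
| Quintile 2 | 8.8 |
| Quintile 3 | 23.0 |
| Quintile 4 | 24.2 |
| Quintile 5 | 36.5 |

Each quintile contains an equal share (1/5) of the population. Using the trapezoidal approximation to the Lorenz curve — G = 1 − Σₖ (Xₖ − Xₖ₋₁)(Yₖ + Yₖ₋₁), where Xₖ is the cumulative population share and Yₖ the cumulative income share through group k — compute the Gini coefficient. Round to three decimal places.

0.294

Cumulative income shares Yₖ: 0.0750, 0.1630, 0.3930, 0.6350, 1.0000
Σ (Xₖ−Xₖ₋₁)(Yₖ+Yₖ₋₁) = (1/5)(0.0750+0.0000) + (1/5)(0.1630+0.0750) + (1/5)(0.3930+0.1630) + (1/5)(0.6350+0.3930) + (1/5)(1.0000+0.6350)
  = 0.0150 + 0.0476 + 0.1112 + 0.2056 + 0.3270 = 0.7064
G = 1 − 0.7064 = 0.2936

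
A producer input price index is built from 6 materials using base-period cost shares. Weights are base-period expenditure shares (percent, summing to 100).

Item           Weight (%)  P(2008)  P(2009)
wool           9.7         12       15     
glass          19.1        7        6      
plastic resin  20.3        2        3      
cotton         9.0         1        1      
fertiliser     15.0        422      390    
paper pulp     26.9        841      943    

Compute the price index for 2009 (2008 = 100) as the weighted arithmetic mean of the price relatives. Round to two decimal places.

111.97

wool: 9.7 × (15/12) = 9.7 × 1.250000 = 12.1250
glass: 19.1 × (6/7) = 19.1 × 0.857143 = 16.3714
plastic resin: 20.3 × (3/2) = 20.3 × 1.500000 = 30.4500
cotton: 9.0 × (1/1) = 9.0 × 1.000000 = 9.0000
fertiliser: 15.0 × (390/422) = 15.0 × 0.924171 = 13.8626
paper pulp: 26.9 × (943/841) = 26.9 × 1.121284 = 30.1625
Index = Σ wᵢ·(p₁ᵢ/p₀ᵢ) = 12.1250 + 16.3714 + 30.4500 + 9.0000 + 13.8626 + 30.1625 = 111.9715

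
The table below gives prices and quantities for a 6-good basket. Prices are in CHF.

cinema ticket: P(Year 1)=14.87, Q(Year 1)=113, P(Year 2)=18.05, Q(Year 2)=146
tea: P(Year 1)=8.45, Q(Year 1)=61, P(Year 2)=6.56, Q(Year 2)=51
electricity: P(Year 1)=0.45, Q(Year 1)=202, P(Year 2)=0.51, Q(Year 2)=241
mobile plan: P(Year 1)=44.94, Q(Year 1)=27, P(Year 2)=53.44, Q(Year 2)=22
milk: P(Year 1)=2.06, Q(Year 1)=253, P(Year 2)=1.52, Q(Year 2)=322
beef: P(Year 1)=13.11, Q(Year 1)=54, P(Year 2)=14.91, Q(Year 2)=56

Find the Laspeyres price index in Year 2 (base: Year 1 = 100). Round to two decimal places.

109.44

Laspeyres price index uses base-period quantities as weights.
ΣP(Year 2)·Q(Year 1) = 18.05×113 + 6.56×61 + 0.51×202 + 53.44×27 + 1.52×253 + 14.91×54 = 2039.65 + 400.16 + 103.02 + 1442.88 + 384.56 + 805.14 = 5175.41
ΣP(Year 1)·Q(Year 1) = 14.87×113 + 8.45×61 + 0.45×202 + 44.94×27 + 2.06×253 + 13.11×54 = 1680.31 + 515.45 + 90.9 + 1213.38 + 521.18 + 707.94 = 4729.16
Index = 5175.41 / 4729.16 × 100 = 109.4361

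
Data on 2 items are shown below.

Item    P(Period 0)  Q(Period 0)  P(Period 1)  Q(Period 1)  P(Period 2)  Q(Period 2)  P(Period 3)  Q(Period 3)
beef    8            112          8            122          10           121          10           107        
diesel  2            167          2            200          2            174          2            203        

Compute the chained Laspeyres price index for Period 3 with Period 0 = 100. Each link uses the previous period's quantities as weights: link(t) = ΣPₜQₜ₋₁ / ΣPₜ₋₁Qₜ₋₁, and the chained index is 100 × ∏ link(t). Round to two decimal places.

Link Period 0→Period 1:
ΣP(Period 1)Q(Period 0) = 8×112 + 2×167 = 896 + 334 = 1230
ΣP(Period 0)Q(Period 0) = 8×112 + 2×167 = 896 + 334 = 1230
link = 1230/1230 = 1.000000
Link Period 1→Period 2:
ΣP(Period 2)Q(Period 1) = 10×122 + 2×200 = 1220 + 400 = 1620
ΣP(Period 1)Q(Period 1) = 8×122 + 2×200 = 976 + 400 = 1376
link = 1620/1376 = 1.177326
Link Period 2→Period 3:
ΣP(Period 3)Q(Period 2) = 10×121 + 2×174 = 1210 + 348 = 1558
ΣP(Period 2)Q(Period 2) = 10×121 + 2×174 = 1210 + 348 = 1558
link = 1558/1558 = 1.000000
Chained index = 100 × 1.000000 × 1.177326 × 1.000000 = 117.7326

117.73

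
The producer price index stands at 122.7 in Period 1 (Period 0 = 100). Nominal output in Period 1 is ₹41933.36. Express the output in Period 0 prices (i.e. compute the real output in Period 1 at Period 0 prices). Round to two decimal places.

34175.52

Real = Nominal ÷ (Index/100) = 41933.36 ÷ (122.7/100)
     = 41933.36 ÷ 1.227 = 34175.5175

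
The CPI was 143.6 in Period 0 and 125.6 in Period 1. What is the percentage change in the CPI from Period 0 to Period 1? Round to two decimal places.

-12.53%

Change = (125.6 − 143.6) / 143.6 × 100
       = -18.0 / 143.6 × 100 = -12.5348%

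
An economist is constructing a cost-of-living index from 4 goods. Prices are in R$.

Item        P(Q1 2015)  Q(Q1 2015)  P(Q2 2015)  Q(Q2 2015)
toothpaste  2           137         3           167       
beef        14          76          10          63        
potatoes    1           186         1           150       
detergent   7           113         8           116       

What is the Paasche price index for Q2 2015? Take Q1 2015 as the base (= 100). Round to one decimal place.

101.4

Paasche price index uses current-period quantities as weights.
ΣP(Q2 2015)·Q(Q2 2015) = 3×167 + 10×63 + 1×150 + 8×116 = 501 + 630 + 150 + 928 = 2209
ΣP(Q1 2015)·Q(Q2 2015) = 2×167 + 14×63 + 1×150 + 7×116 = 334 + 882 + 150 + 812 = 2178
Index = 2209 / 2178 × 100 = 101.4233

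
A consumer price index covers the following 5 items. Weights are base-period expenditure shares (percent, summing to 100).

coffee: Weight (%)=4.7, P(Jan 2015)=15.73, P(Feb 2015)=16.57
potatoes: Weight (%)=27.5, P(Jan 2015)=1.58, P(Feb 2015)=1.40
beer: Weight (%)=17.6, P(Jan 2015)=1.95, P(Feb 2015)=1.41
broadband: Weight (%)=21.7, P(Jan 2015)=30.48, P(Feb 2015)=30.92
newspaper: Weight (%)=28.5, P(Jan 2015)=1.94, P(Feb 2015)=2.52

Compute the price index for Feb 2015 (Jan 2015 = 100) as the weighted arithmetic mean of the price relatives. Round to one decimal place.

coffee: 4.7 × (16.57/15.73) = 4.7 × 1.053401 = 4.9510
potatoes: 27.5 × (1.40/1.58) = 27.5 × 0.886076 = 24.3671
beer: 17.6 × (1.41/1.95) = 17.6 × 0.723077 = 12.7262
broadband: 21.7 × (30.92/30.48) = 21.7 × 1.014436 = 22.0133
newspaper: 28.5 × (2.52/1.94) = 28.5 × 1.298969 = 37.0206
Index = Σ wᵢ·(p₁ᵢ/p₀ᵢ) = 4.9510 + 24.3671 + 12.7262 + 22.0133 + 37.0206 = 101.0781

101.1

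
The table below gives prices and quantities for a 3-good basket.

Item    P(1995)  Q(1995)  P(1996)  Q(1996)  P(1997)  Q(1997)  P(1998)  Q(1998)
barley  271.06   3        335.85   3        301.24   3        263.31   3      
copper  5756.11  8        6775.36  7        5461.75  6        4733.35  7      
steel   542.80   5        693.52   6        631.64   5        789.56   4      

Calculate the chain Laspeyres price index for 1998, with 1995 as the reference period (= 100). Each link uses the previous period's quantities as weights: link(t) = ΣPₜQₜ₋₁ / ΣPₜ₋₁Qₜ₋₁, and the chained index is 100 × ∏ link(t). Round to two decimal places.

86.91

Link 1995→1996:
ΣP(1996)Q(1995) = 335.85×3 + 6775.36×8 + 693.52×5 = 1007.55 + 54202.88 + 3467.6 = 58678.03
ΣP(1995)Q(1995) = 271.06×3 + 5756.11×8 + 542.80×5 = 813.18 + 46048.88 + 2714 = 49576.06
link = 58678.03/49576.06 = 1.183596
Link 1996→1997:
ΣP(1997)Q(1996) = 301.24×3 + 5461.75×7 + 631.64×6 = 903.72 + 38232.25 + 3789.84 = 42925.81
ΣP(1996)Q(1996) = 335.85×3 + 6775.36×7 + 693.52×6 = 1007.55 + 47427.52 + 4161.12 = 52596.19
link = 42925.81/52596.19 = 0.816139
Link 1997→1998:
ΣP(1998)Q(1997) = 263.31×3 + 4733.35×6 + 789.56×5 = 789.93 + 28400.1 + 3947.8 = 33137.83
ΣP(1997)Q(1997) = 301.24×3 + 5461.75×6 + 631.64×5 = 903.72 + 32770.5 + 3158.2 = 36832.42
link = 33137.83/36832.42 = 0.899692
Chained index = 100 × 1.183596 × 0.816139 × 0.899692 = 86.9084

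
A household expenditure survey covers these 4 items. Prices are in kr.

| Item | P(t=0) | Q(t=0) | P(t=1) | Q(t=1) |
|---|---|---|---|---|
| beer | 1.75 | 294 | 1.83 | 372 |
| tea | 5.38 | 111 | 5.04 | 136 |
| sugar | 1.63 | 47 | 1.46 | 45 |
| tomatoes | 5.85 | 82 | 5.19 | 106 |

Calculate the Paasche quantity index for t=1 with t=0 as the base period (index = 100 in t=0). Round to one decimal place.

124.5

Paasche quantity index uses current-period prices as weights.
ΣP(t=1)·Q(t=1) = 1.83×372 + 5.04×136 + 1.46×45 + 5.19×106 = 680.76 + 685.44 + 65.7 + 550.14 = 1982.04
ΣP(t=1)·Q(t=0) = 1.83×294 + 5.04×111 + 1.46×47 + 5.19×82 = 538.02 + 559.44 + 68.62 + 425.58 = 1591.66
Index = 1982.04 / 1591.66 × 100 = 124.5266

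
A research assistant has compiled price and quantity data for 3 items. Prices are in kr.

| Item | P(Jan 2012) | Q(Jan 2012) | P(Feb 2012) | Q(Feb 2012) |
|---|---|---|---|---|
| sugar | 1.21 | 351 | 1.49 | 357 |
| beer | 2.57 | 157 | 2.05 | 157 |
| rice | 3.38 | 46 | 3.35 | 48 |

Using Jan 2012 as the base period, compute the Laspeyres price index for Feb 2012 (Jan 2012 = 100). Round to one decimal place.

Laspeyres price index uses base-period quantities as weights.
ΣP(Feb 2012)·Q(Jan 2012) = 1.49×351 + 2.05×157 + 3.35×46 = 522.99 + 321.85 + 154.1 = 998.94
ΣP(Jan 2012)·Q(Jan 2012) = 1.21×351 + 2.57×157 + 3.38×46 = 424.71 + 403.49 + 155.48 = 983.68
Index = 998.94 / 983.68 × 100 = 101.5513

101.6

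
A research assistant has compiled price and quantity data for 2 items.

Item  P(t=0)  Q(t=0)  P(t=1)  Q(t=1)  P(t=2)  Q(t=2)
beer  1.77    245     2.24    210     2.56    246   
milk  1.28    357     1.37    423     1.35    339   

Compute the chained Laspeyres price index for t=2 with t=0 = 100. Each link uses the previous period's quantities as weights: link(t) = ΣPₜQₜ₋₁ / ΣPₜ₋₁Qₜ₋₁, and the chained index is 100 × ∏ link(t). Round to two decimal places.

Link t=0→t=1:
ΣP(t=1)Q(t=0) = 2.24×245 + 1.37×357 = 548.8 + 489.09 = 1037.89
ΣP(t=0)Q(t=0) = 1.77×245 + 1.28×357 = 433.65 + 456.96 = 890.61
link = 1037.89/890.61 = 1.165370
Link t=1→t=2:
ΣP(t=2)Q(t=1) = 2.56×210 + 1.35×423 = 537.6 + 571.05 = 1108.65
ΣP(t=1)Q(t=1) = 2.24×210 + 1.37×423 = 470.4 + 579.51 = 1049.91
link = 1108.65/1049.91 = 1.055948
Chained index = 100 × 1.165370 × 1.055948 = 123.0570

123.06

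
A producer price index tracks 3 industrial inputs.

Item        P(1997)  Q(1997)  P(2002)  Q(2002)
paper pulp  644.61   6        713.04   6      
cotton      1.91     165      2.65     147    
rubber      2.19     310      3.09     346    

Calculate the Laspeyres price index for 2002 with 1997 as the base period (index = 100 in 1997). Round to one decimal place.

Laspeyres price index uses base-period quantities as weights.
ΣP(2002)·Q(1997) = 713.04×6 + 2.65×165 + 3.09×310 = 4278.24 + 437.25 + 957.9 = 5673.39
ΣP(1997)·Q(1997) = 644.61×6 + 1.91×165 + 2.19×310 = 3867.66 + 315.15 + 678.9 = 4861.71
Index = 5673.39 / 4861.71 × 100 = 116.6954

116.7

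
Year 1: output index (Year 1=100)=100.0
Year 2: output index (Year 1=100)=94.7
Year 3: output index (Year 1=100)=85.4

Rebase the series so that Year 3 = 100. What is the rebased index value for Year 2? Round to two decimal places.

110.89

Rebased(Year 2) = 94.7 / 85.4 × 100 = 110.8899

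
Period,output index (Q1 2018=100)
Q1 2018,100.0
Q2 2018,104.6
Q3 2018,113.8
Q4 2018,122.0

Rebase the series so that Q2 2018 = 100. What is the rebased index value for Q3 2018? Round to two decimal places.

108.80

Rebased(Q3 2018) = 113.8 / 104.6 × 100 = 108.7954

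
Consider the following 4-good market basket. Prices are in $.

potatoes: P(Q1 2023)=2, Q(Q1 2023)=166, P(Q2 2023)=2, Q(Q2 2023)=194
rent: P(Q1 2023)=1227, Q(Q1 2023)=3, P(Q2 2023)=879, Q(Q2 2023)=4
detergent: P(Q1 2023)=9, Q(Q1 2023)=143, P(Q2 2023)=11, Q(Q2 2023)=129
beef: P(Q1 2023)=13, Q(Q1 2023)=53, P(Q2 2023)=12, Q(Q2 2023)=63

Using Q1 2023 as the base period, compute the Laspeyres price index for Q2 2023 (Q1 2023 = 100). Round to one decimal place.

86.5

Laspeyres price index uses base-period quantities as weights.
ΣP(Q2 2023)·Q(Q1 2023) = 2×166 + 879×3 + 11×143 + 12×53 = 332 + 2637 + 1573 + 636 = 5178
ΣP(Q1 2023)·Q(Q1 2023) = 2×166 + 1227×3 + 9×143 + 13×53 = 332 + 3681 + 1287 + 689 = 5989
Index = 5178 / 5989 × 100 = 86.4585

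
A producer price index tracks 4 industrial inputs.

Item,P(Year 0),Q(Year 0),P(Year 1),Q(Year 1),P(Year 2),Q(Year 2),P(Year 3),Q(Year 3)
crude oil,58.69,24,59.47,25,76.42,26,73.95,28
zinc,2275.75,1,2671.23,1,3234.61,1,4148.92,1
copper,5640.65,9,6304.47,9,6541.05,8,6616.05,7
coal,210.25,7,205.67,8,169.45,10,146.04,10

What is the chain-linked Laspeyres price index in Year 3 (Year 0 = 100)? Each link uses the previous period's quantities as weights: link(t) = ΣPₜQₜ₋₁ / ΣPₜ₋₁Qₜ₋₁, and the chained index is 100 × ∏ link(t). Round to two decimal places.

Link Year 0→Year 1:
ΣP(Year 1)Q(Year 0) = 59.47×24 + 2671.23×1 + 6304.47×9 + 205.67×7 = 1427.28 + 2671.23 + 56740.23 + 1439.69 = 62278.43
ΣP(Year 0)Q(Year 0) = 58.69×24 + 2275.75×1 + 5640.65×9 + 210.25×7 = 1408.56 + 2275.75 + 50765.85 + 1471.75 = 55921.91
link = 62278.43/55921.91 = 1.113668
Link Year 1→Year 2:
ΣP(Year 2)Q(Year 1) = 76.42×25 + 3234.61×1 + 6541.05×9 + 169.45×8 = 1910.5 + 3234.61 + 58869.45 + 1355.6 = 65370.16
ΣP(Year 1)Q(Year 1) = 59.47×25 + 2671.23×1 + 6304.47×9 + 205.67×8 = 1486.75 + 2671.23 + 56740.23 + 1645.36 = 62543.57
link = 65370.16/62543.57 = 1.045194
Link Year 2→Year 3:
ΣP(Year 3)Q(Year 2) = 73.95×26 + 4148.92×1 + 6616.05×8 + 146.04×10 = 1922.7 + 4148.92 + 52928.4 + 1460.4 = 60460.42
ΣP(Year 2)Q(Year 2) = 76.42×26 + 3234.61×1 + 6541.05×8 + 169.45×10 = 1986.92 + 3234.61 + 52328.4 + 1694.5 = 59244.43
link = 60460.42/59244.43 = 1.020525
Chained index = 100 × 1.113668 × 1.045194 × 1.020525 = 118.7890

118.79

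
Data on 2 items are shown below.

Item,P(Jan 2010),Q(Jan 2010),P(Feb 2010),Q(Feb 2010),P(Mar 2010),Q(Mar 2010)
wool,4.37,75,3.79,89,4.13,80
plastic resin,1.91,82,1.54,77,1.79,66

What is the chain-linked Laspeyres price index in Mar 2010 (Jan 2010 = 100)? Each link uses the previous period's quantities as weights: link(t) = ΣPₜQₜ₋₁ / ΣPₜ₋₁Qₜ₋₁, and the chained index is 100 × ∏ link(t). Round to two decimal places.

93.96

Link Jan 2010→Feb 2010:
ΣP(Feb 2010)Q(Jan 2010) = 3.79×75 + 1.54×82 = 284.25 + 126.28 = 410.53
ΣP(Jan 2010)Q(Jan 2010) = 4.37×75 + 1.91×82 = 327.75 + 156.62 = 484.37
link = 410.53/484.37 = 0.847555
Link Feb 2010→Mar 2010:
ΣP(Mar 2010)Q(Feb 2010) = 4.13×89 + 1.79×77 = 367.57 + 137.83 = 505.4
ΣP(Feb 2010)Q(Feb 2010) = 3.79×89 + 1.54×77 = 337.31 + 118.58 = 455.89
link = 505.4/455.89 = 1.108601
Chained index = 100 × 0.847555 × 1.108601 = 93.9600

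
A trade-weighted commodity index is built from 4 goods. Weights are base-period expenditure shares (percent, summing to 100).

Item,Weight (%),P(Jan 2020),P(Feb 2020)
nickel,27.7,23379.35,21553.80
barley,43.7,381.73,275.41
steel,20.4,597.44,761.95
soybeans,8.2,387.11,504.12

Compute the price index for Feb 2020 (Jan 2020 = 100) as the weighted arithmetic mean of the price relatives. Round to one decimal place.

nickel: 27.7 × (21553.80/23379.35) = 27.7 × 0.921916 = 25.5371
barley: 43.7 × (275.41/381.73) = 43.7 × 0.721479 = 31.5286
steel: 20.4 × (761.95/597.44) = 20.4 × 1.275358 = 26.0173
soybeans: 8.2 × (504.12/387.11) = 8.2 × 1.302266 = 10.6786
Index = Σ wᵢ·(p₁ᵢ/p₀ᵢ) = 25.5371 + 31.5286 + 26.0173 + 10.6786 = 93.7616

93.8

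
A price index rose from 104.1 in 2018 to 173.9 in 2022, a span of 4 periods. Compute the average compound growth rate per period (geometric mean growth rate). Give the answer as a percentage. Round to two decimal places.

Growth factor = (173.9/104.1)^(1/4) = (1.670509)^(1/4) = 1.136874
Growth rate = 1.136874 − 1 = 0.136874 = 13.6874%

13.69%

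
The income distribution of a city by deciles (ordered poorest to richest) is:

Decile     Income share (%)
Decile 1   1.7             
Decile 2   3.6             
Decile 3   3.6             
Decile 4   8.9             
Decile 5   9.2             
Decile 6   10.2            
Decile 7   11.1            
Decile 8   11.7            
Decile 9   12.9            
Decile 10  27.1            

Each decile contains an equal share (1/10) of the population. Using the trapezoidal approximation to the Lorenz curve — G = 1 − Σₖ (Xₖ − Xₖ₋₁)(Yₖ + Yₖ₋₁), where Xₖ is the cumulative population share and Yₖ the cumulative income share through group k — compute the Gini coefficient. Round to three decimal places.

0.342

Cumulative income shares Yₖ: 0.0170, 0.0530, 0.0890, 0.1780, 0.2700, 0.3720, 0.4830, 0.6000, 0.7290, 1.0000
Σ (Xₖ−Xₖ₋₁)(Yₖ+Yₖ₋₁) = (1/10)(0.0170+0.0000) + (1/10)(0.0530+0.0170) + (1/10)(0.0890+0.0530) + (1/10)(0.1780+0.0890) + (1/10)(0.2700+0.1780) + (1/10)(0.3720+0.2700) + (1/10)(0.4830+0.3720) + (1/10)(0.6000+0.4830) + (1/10)(0.7290+0.6000) + (1/10)(1.0000+0.7290)
  = 0.0017 + 0.0070 + 0.0142 + 0.0267 + 0.0448 + 0.0642 + 0.0855 + 0.1083 + 0.1329 + 0.1729 = 0.6582
G = 1 − 0.6582 = 0.3418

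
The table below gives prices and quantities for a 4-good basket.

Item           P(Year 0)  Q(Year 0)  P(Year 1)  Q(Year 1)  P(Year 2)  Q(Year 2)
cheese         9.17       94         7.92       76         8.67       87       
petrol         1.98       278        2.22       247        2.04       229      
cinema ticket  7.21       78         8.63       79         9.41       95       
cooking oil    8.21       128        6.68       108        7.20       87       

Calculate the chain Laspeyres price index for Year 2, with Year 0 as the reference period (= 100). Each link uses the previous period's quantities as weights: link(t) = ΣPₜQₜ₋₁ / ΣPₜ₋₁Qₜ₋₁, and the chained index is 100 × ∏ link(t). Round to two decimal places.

Link Year 0→Year 1:
ΣP(Year 1)Q(Year 0) = 7.92×94 + 2.22×278 + 8.63×78 + 6.68×128 = 744.48 + 617.16 + 673.14 + 855.04 = 2889.82
ΣP(Year 0)Q(Year 0) = 9.17×94 + 1.98×278 + 7.21×78 + 8.21×128 = 861.98 + 550.44 + 562.38 + 1050.88 = 3025.68
link = 2889.82/3025.68 = 0.955098
Link Year 1→Year 2:
ΣP(Year 2)Q(Year 1) = 8.67×76 + 2.04×247 + 9.41×79 + 7.20×108 = 658.92 + 503.88 + 743.39 + 777.6 = 2683.79
ΣP(Year 1)Q(Year 1) = 7.92×76 + 2.22×247 + 8.63×79 + 6.68×108 = 601.92 + 548.34 + 681.77 + 721.44 = 2553.47
link = 2683.79/2553.47 = 1.051036
Chained index = 100 × 0.955098 × 1.051036 = 100.3842

100.38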